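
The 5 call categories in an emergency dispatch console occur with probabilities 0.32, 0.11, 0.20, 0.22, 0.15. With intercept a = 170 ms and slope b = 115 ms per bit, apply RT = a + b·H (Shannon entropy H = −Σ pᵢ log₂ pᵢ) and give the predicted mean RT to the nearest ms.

Entropy contributions −pᵢ log₂ pᵢ: 0.5260, 0.3503, 0.4644, 0.4806, 0.4105; sum H = 2.2318 bits.
RT = a + bH = 170 + 115·2.2318 = 426.66 ms.

427 ms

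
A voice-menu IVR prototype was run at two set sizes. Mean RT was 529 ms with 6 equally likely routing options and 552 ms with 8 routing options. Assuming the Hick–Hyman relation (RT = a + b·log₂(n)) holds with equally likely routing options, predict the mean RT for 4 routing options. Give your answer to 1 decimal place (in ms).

RT is linear in log₂ n, so two points fix the line:
  b = (552 − 529) / (log₂ 8 − log₂ 6) = 23 / (3 − 2.5850) = 55.417 ms/bit
  a = 529 − 55.417 × 2.5850 = 385.750 ms
Then RT(4) = 385.750 + 55.417 × log₂ 4 = 385.750 + 55.417 × 2 ≈ 496.583 ms.

496.6 ms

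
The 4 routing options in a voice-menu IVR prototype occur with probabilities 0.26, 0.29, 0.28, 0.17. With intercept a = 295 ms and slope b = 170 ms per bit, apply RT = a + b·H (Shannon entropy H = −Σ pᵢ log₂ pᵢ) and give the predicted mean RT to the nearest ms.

Entropy contributions −pᵢ log₂ pᵢ: 0.5053, 0.5179, 0.5142, 0.4346; sum H = 1.9720 bits.
RT = a + bH = 295 + 170·1.9720 = 630.24 ms.

630 ms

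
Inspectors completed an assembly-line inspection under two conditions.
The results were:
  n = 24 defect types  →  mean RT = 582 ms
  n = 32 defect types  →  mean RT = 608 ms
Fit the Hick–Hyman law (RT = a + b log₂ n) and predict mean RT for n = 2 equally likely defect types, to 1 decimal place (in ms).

Solve the two-equation system in a and b:
  b = (608 − 582) / (log₂ 32 − log₂ 24) = 26 / (5 − 4.5850) = 62.645 ms/bit
  a = 582 − 62.645 × 4.5850 = 294.775 ms
Then RT(2) = 294.775 + 62.645 × log₂ 2 = 294.775 + 62.645 × 1 ≈ 357.420 ms.

357.4 ms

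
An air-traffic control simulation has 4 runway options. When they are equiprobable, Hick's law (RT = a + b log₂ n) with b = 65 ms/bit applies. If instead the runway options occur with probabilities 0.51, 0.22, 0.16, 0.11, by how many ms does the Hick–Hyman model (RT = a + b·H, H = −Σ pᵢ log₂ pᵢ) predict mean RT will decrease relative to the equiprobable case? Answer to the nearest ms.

Equiprobable entropy H₀ = log₂ 4 = 2.0000 bits.
Skewed entropy H = −Σ pᵢ log₂ pᵢ = 1.7493 bits.
ΔRT = b·(H₀ − H) = 65 × 0.2507 = 16.30 ms.

16 ms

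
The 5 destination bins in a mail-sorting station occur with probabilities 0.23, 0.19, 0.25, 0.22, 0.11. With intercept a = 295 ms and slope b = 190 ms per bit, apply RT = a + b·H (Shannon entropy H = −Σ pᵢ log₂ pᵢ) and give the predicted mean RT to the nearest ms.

H = 0.23·log₂(1/0.23) + 0.19·log₂(1/0.19) + 0.25·log₂(1/0.25) + 0.22·log₂(1/0.22) + 0.11·log₂(1/0.11) = 2.2738 bits.
RT = 295 + 190 × 2.2738 = 727.01 ms.

727 ms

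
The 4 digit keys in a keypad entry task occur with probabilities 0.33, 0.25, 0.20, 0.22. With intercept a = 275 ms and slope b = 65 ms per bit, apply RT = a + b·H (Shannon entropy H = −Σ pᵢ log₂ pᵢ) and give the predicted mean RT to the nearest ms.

403 ms

Entropy contributions −pᵢ log₂ pᵢ: 0.5278, 0.5000, 0.4644, 0.4806; sum H = 1.9728 bits.
RT = a + bH = 275 + 65·1.9728 = 403.23 ms.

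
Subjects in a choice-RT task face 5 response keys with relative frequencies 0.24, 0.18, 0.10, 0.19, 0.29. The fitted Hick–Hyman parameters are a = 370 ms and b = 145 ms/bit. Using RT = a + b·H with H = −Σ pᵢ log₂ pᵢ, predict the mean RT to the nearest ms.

H = 0.24·log₂(1/0.24) + 0.18·log₂(1/0.18) + 0.10·log₂(1/0.10) + 0.19·log₂(1/0.19) + 0.29·log₂(1/0.29) = 2.2448 bits.
RT = 370 + 145 × 2.2448 = 695.49 ms.

695 ms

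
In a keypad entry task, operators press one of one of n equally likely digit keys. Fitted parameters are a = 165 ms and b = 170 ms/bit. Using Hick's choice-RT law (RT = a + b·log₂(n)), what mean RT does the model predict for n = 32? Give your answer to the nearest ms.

1015 ms

log₂(32) = 5 bits, so RT = 165 + 170 × 5 ≈ 1015.000 ms.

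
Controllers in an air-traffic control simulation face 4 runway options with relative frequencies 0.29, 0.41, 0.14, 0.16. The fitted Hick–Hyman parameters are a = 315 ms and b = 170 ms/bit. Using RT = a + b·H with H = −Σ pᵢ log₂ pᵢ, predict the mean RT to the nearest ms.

632 ms

H = 0.29·log₂(1/0.29) + 0.41·log₂(1/0.41) + 0.14·log₂(1/0.14) + 0.16·log₂(1/0.16) = 1.8654 bits.
RT = 315 + 170 × 1.8654 = 632.12 ms.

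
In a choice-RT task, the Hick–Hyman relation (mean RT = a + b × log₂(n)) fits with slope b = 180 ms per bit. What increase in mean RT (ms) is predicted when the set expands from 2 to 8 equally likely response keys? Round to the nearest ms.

360 ms

The intercept a cancels: ΔRT = b·(log₂ n₂ − log₂ n₁) = b·log₂(n₂/n₁).
log₂(8) − log₂(2) = log₂(8/2) = log₂(4) = 2.
ΔRT = 180 × 2.0000 = 360.000 ms.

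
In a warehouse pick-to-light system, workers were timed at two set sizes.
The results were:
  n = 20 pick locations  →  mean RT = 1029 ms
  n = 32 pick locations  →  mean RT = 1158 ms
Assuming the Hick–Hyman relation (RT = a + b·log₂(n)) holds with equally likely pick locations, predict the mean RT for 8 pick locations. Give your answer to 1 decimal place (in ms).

777.5 ms

With log₂ n on the abscissa the relation is linear; from the two conditions:
  b = (1158 − 1029) / (log₂ 32 − log₂ 20) = 129 / (5 − 4.3219) = 190.245 ms/bit
  a = 1029 − 190.245 × 4.3219 = 206.773 ms
Then RT(8) = 206.773 + 190.245 × log₂ 8 = 206.773 + 190.245 × 3 ≈ 777.509 ms.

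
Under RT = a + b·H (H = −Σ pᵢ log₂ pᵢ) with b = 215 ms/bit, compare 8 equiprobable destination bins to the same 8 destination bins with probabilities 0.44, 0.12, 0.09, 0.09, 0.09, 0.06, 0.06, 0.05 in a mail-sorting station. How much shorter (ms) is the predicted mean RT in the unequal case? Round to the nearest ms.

101 ms

The RT saving is b·ΔH. Equiprobable H₀ = log₂(8) = 3.0000 bits; with the given probabilities H = 2.5293 bits.
b·(H₀ − H) = 215 × (3.0000 − 2.5293) = 101.19 ms.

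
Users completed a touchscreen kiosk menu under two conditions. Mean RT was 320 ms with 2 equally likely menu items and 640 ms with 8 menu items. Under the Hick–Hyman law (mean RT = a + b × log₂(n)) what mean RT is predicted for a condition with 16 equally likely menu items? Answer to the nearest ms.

RT is linear in log₂ n, so two points fix the line:
  b = (640 − 320) / (log₂ 8 − log₂ 2) = 320 / (3 − 1) = 160 ms/bit
  a = 320 − 160 × 1 = 160 ms
Then RT(16) = 160 + 160 × log₂ 16 = 160 + 160 × 4 ≈ 800.000 ms.

800 ms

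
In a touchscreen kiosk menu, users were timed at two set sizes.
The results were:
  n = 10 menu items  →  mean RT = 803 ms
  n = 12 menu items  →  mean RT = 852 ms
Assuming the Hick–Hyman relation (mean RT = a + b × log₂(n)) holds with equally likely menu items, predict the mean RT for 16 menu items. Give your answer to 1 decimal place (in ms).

Fit slope and intercept:
  b = (852 − 803) / (log₂ 12 − log₂ 10) = 49 / (3.5850 − 3.3219) = 186.287 ms/bit
  a = 803 − 186.287 × 3.3219 = 184.167 ms
Then RT(16) = 184.167 + 186.287 × log₂ 16 = 184.167 + 186.287 × 4 ≈ 929.316 ms.

929.3 ms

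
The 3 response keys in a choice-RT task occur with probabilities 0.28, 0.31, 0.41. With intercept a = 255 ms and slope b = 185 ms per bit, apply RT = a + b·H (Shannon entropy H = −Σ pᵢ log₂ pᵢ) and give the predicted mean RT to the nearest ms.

545 ms

H = 0.28·log₂(1/0.28) + 0.31·log₂(1/0.31) + 0.41·log₂(1/0.41) = 1.5654 bits.
RT = 255 + 185 × 1.5654 = 544.60 ms.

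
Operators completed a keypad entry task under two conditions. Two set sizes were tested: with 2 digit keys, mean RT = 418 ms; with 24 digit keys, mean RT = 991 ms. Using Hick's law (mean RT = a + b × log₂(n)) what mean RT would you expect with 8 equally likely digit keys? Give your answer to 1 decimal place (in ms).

737.7 ms

Fit slope and intercept:
  b = (991 − 418) / (log₂ 24 − log₂ 2) = 573 / (4.5850 − 1) = 159.834 ms/bit
  a = 418 − 159.834 × 1 = 258.166 ms
Then RT(8) = 258.166 + 159.834 × log₂ 8 = 258.166 + 159.834 × 3 ≈ 737.669 ms.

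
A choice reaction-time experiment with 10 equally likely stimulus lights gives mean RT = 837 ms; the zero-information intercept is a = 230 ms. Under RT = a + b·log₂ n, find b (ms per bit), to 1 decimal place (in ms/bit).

b = (837 − 230) / log₂(10) = 607 / 3.3219 = 182.725 ms/bit.

182.7 ms/bit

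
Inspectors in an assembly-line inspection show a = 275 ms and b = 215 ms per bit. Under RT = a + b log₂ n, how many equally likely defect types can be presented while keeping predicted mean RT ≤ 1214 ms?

20

Information budget: (1214 − 275)/215 = 4.3674 bits, so n ≤ 2^4.3674 = 20.641 → at most 20.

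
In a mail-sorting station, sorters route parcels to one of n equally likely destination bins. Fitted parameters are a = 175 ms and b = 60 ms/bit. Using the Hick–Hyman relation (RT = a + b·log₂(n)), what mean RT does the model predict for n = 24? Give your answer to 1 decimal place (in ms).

log₂(24) = 4.5850 bits, so RT = 175 + 60 × 4.5850 ≈ 450.098 ms.

450.1 ms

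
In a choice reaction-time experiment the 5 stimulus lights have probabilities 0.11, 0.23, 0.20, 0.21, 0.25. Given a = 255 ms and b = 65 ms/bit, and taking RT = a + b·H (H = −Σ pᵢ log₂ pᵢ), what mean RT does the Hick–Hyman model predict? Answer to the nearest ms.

H = 0.11·log₂(1/0.11) + 0.23·log₂(1/0.23) + 0.20·log₂(1/0.20) + 0.21·log₂(1/0.21) + 0.25·log₂(1/0.25) = 2.2752 bits.
RT = 255 + 65 × 2.2752 = 402.89 ms.

403 ms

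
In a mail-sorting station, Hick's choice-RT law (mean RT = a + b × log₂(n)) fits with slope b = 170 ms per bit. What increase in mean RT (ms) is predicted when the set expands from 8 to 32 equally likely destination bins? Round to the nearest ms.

Only the slope matters, since a is common to both: ΔRT = b·log₂(n₂/n₁).
log₂(32) − log₂(8) = log₂(32/8) = log₂(4) = 2.
ΔRT = 170 × 2.0000 = 340.000 ms.

340 ms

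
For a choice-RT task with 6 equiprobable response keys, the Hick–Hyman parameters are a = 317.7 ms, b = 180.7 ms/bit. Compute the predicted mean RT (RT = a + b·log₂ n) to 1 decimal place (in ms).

784.8 ms

log₂(6) = 2.5850 bits, so RT = 317.7 + 180.7 × 2.5850 ≈ 784.803 ms.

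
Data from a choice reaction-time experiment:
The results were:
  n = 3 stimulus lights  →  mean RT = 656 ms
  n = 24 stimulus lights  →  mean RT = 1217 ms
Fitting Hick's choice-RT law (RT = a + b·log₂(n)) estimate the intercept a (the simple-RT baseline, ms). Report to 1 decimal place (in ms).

The slope on a log₂ axis is (1217 − 656) / (4.5850 − 1.5850) = 187.000 ms/bit.
Intercept: a = 656 − 187.000·log₂(3) = 359.612 ms.

359.6 ms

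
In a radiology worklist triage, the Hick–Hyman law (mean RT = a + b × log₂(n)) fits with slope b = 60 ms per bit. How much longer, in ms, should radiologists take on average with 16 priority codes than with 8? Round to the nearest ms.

The intercept a cancels: ΔRT = b·(log₂ n₂ − log₂ n₁) = b·log₂(n₂/n₁).
log₂(16) − log₂(8) = log₂(16/8) = log₂(2) = 1.
ΔRT = 60 × 1.0000 = 60.000 ms.

60 ms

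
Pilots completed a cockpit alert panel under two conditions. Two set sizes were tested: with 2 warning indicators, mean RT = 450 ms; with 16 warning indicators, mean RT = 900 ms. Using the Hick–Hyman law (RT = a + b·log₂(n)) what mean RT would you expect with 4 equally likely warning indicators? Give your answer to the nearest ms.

600 ms

With log₂ n on the abscissa the relation is linear; from the two conditions:
  b = (900 − 450) / (log₂ 16 − log₂ 2) = 450 / (4 − 1) = 150 ms/bit
  a = 450 − 150 × 1 = 300 ms
Then RT(4) = 300 + 150 × log₂ 4 = 300 + 150 × 2 ≈ 600.000 ms.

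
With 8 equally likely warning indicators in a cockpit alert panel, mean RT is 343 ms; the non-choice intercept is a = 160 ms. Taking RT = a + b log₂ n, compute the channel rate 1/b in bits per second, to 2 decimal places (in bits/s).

16.39 bits/s

b = (343 − 160)/log₂ 8 = 183/3 = 61.000 ms per bit = 0.06100 s/bit; the reciprocal is 16.393 bits/s.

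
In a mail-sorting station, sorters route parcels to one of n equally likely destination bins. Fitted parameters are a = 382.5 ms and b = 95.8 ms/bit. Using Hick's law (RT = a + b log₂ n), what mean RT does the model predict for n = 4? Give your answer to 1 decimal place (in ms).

log₂(4) = 2 bits, so RT = 382.5 + 95.8 × 2 ≈ 574.100 ms.

574.1 ms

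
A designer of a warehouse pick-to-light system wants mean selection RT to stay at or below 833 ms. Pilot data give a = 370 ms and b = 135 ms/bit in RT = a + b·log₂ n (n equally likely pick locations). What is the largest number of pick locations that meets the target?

Set 370 + 135·log₂ n ≤ 833 → log₂ n ≤ (833 − 370)/135 = 3.4296.
So n ≤ 2^3.4296 = 10.775; the largest integer n is 10.

10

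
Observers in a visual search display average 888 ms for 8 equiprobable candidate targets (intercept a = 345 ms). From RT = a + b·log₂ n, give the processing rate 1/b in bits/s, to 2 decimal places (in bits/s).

5.52 bits/s

b = (888 − 345)/log₂ 8 = 543/3 = 181.000 ms per bit = 0.18100 s/bit; the reciprocal is 5.525 bits/s.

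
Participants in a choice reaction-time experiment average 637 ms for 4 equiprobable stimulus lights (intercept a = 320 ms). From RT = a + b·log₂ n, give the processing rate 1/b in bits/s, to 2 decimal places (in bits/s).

b = (637 − 320)/log₂ 4 = 317/2 = 158.500 ms per bit = 0.15850 s/bit; the reciprocal is 6.309 bits/s.

6.31 bits/s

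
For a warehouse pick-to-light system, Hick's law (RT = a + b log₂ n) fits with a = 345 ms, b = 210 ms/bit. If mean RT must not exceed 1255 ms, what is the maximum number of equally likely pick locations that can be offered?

Set 345 + 210·log₂ n ≤ 1255 → log₂ n ≤ (1255 − 345)/210 = 4.3333.
So n ≤ 2^4.3333 = 20.159; the largest integer n is 20.

20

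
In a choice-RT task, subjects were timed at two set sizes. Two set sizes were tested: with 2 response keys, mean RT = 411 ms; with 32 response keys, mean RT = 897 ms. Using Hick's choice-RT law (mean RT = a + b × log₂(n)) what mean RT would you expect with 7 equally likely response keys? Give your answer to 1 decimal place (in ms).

630.6 ms

With log₂ n on the abscissa the relation is linear; from the two conditions:
  b = (897 − 411) / (log₂ 32 − log₂ 2) = 486 / (5 − 1) = 121.500 ms/bit
  a = 411 − 121.500 × 1 = 289.500 ms
Then RT(7) = 289.500 + 121.500 × log₂ 7 = 289.500 + 121.500 × 2.8074 ≈ 630.594 ms.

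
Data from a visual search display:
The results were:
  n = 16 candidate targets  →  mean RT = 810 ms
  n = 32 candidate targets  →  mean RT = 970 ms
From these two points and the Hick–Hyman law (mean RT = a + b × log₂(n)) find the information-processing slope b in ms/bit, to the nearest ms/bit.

160 ms/bit

b = (RT₂ − RT₁)/(log₂ n₂ − log₂ n₁) = (970 − 810)/(5 − 4) = 160 ms/bit.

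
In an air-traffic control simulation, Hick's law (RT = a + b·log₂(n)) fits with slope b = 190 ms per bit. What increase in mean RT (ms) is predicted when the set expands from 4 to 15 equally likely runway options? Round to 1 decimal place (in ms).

Only the slope matters, since a is common to both: ΔRT = b·log₂(n₂/n₁).
log₂(15) − log₂(4) = 3.9069 − 2 = 1.9069.
ΔRT = 190 × 1.9069 = 362.309 ms.

362.3 ms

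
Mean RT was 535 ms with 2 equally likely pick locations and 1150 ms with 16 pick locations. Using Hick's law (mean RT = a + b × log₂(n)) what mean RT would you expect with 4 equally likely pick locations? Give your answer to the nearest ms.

740 ms

Solve the two-equation system in a and b:
  b = (1150 − 535) / (log₂ 16 − log₂ 2) = 615 / (4 − 1) = 205 ms/bit
  a = 535 − 205 × 1 = 330 ms
Then RT(4) = 330 + 205 × log₂ 4 = 330 + 205 × 2 ≈ 740.000 ms.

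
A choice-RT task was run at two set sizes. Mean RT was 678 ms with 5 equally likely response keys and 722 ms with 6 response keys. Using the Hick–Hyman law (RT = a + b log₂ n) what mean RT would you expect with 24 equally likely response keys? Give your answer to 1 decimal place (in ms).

1056.6 ms

RT is linear in log₂ n, so two points fix the line:
  b = (722 − 678) / (log₂ 6 − log₂ 5) = 44 / (2.5850 − 2.3219) = 167.278 ms/bit
  a = 678 − 167.278 × 2.3219 = 289.591 ms
Then RT(24) = 289.591 + 167.278 × log₂ 24 = 289.591 + 167.278 × 4.5850 ≈ 1056.557 ms.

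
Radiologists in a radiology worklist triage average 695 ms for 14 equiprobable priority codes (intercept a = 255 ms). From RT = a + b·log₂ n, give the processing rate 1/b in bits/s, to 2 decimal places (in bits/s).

b = (695 − 255)/log₂ 14 = 440/3.8074 = 115.566 ms per bit = 0.11557 s/bit; the reciprocal is 8.653 bits/s.

8.65 bits/s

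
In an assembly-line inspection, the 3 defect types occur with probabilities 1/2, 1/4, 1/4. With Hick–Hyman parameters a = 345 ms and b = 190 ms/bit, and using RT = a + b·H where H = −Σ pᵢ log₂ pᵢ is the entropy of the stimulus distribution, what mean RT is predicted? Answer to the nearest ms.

630 ms

Each term −pᵢ log₂ pᵢ: 0.5·1 + 0.25·2 + 0.25·2; summed, H = 1.500 bits.
Mean RT = a + bH = 345 + 190·1.500 = 630.00 ms.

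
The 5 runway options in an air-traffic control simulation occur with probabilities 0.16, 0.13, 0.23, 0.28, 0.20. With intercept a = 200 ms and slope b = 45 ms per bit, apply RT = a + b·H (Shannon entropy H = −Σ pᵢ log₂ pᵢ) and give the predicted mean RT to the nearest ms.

302 ms

H = 0.16·log₂(1/0.16) + 0.13·log₂(1/0.13) + 0.23·log₂(1/0.23) + 0.28·log₂(1/0.28) + 0.20·log₂(1/0.20) = 2.2719 bits.
RT = 200 + 45 × 2.2719 = 302.24 ms.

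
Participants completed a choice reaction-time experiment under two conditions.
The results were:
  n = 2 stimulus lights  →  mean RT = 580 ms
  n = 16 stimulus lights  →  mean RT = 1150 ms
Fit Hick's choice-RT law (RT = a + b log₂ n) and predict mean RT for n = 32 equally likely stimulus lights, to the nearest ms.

Fit slope and intercept:
  b = (1150 − 580) / (log₂ 16 − log₂ 2) = 570 / (4 − 1) = 190 ms/bit
  a = 580 − 190 × 1 = 390 ms
Then RT(32) = 390 + 190 × log₂ 32 = 390 + 190 × 5 ≈ 1340.000 ms.

1340 ms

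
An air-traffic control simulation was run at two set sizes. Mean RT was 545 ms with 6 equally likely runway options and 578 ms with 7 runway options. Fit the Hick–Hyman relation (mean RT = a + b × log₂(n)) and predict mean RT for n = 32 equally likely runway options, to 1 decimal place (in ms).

Solve the two-equation system in a and b:
  b = (578 − 545) / (log₂ 7 − log₂ 6) = 33 / (2.8074 − 2.5850) = 148.386 ms/bit
  a = 545 − 148.386 × 2.5850 = 161.427 ms
Then RT(32) = 161.427 + 148.386 × log₂ 32 = 161.427 + 148.386 × 5 ≈ 903.359 ms.

903.4 ms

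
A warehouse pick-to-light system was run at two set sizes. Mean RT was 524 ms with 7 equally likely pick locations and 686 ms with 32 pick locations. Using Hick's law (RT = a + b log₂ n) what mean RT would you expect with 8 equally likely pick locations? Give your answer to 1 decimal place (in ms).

538.2 ms

Solve the two-equation system in a and b:
  b = (686 − 524) / (log₂ 32 − log₂ 7) = 162 / (5 − 2.8074) = 73.883 ms/bit
  a = 524 − 73.883 × 2.8074 = 316.583 ms
Then RT(8) = 316.583 + 73.883 × log₂ 8 = 316.583 + 73.883 × 3 ≈ 538.233 ms.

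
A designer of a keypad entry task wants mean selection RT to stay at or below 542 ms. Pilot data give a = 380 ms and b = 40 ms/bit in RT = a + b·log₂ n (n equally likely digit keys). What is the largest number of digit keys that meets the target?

Information budget: (542 − 380)/40 = 4.0500 bits, so n ≤ 2^4.0500 = 16.564 → at most 16.

16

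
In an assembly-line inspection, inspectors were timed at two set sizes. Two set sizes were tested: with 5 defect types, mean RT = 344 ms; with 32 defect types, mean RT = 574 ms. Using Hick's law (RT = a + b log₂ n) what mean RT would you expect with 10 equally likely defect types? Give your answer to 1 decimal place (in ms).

429.9 ms

RT is linear in log₂ n, so two points fix the line:
  b = (574 − 344) / (log₂ 32 − log₂ 5) = 230 / (5 − 2.3219) = 85.883 ms/bit
  a = 344 − 85.883 × 2.3219 = 144.587 ms
Then RT(10) = 144.587 + 85.883 × log₂ 10 = 144.587 + 85.883 × 3.3219 ≈ 429.883 ms.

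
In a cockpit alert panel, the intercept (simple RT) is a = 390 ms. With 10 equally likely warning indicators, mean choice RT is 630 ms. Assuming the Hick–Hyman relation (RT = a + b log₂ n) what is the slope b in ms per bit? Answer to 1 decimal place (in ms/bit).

72.2 ms/bit

log₂(10) = 3.3219 bits.
b = (RT − a)/log₂ n = (630 − 390) / 3.3219 = 72.247 ms/bit.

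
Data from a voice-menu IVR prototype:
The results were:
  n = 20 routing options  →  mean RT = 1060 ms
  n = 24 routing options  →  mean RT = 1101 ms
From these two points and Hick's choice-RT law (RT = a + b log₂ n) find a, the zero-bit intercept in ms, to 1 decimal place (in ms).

The slope on a log₂ axis is (1101 − 1060) / (4.5850 − 4.3219) = 155.873 ms/bit.
Intercept: a = 1060 − 155.873·log₂(20) = 386.327 ms.

386.3 ms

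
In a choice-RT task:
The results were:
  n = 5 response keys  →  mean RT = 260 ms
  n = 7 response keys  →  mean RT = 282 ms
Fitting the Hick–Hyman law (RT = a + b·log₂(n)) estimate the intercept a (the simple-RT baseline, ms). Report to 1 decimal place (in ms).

154.8 ms

b = (RT₂ − RT₁)/(log₂ n₂ − log₂ n₁) = (282 − 260)/(2.8074 − 2.3219) = 45.321 ms/bit.
Intercept: a = 260 − 45.321·log₂(5) = 154.768 ms.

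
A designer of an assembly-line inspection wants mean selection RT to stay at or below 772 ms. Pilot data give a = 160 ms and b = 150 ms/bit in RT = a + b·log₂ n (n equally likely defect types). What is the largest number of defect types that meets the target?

16

Information budget: (772 − 160)/150 = 4.0800 bits, so n ≤ 2^4.0800 = 16.912 → at most 16.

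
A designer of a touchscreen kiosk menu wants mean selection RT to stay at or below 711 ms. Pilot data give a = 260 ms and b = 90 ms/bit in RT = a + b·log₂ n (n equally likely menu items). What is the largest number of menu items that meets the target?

32

90·log₂ n ≤ 711 − 260 = 451, giving log₂ n ≤ 5.0111 and n ≤ 32.247. The largest whole number is 32.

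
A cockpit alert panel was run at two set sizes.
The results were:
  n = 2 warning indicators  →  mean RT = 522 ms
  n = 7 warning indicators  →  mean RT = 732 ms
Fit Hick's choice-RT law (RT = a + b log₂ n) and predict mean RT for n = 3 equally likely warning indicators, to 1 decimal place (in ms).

590.0 ms

RT is linear in log₂ n, so two points fix the line:
  b = (732 − 522) / (log₂ 7 − log₂ 2) = 210 / (2.8074 − 1) = 116.192 ms/bit
  a = 522 − 116.192 × 1 = 405.808 ms
Then RT(3) = 405.808 + 116.192 × log₂ 3 = 405.808 + 116.192 × 1.5850 ≈ 589.968 ms.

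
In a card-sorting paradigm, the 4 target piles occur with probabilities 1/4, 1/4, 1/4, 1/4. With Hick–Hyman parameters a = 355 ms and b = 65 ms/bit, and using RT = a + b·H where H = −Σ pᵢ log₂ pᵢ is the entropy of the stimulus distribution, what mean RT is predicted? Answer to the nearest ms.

485 ms

Each term −pᵢ log₂ pᵢ: 0.25·2 + 0.25·2 + 0.25·2 + 0.25·2; summed, H = 2.000 bits.
Mean RT = a + bH = 355 + 65·2.000 = 485.00 ms.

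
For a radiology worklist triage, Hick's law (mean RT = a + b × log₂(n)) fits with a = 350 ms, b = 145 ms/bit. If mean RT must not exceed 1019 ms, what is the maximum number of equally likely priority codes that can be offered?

145·log₂ n ≤ 1019 − 350 = 669, giving log₂ n ≤ 4.6138 and n ≤ 24.484. The largest whole number is 24.

24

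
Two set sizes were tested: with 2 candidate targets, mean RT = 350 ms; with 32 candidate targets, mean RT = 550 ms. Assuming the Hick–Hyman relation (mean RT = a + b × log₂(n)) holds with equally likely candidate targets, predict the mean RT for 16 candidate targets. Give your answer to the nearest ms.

500 ms

Solve the two-equation system in a and b:
  b = (550 − 350) / (log₂ 32 − log₂ 2) = 200 / (5 − 1) = 50 ms/bit
  a = 350 − 50 × 1 = 300 ms
Then RT(16) = 300 + 50 × log₂ 16 = 300 + 50 × 4 ≈ 500.000 ms.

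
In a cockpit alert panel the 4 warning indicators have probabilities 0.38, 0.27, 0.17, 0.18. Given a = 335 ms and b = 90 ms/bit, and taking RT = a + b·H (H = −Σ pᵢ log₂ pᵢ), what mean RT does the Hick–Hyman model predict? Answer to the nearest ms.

Entropy contributions −pᵢ log₂ pᵢ: 0.5305, 0.5100, 0.4346, 0.4453; sum H = 1.9204 bits.
RT = a + bH = 335 + 90·1.9204 = 507.83 ms.

508 ms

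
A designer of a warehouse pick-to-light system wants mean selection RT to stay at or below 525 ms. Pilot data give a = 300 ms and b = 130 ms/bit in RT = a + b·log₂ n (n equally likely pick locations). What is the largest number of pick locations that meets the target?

Information budget: (525 − 300)/130 = 1.7308 bits, so n ≤ 2^1.7308 = 3.319 → at most 3.

3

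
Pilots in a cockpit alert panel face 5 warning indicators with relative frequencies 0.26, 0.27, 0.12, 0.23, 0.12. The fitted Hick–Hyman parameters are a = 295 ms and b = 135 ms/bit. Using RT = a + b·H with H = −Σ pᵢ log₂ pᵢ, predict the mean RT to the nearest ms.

Entropy contributions −pᵢ log₂ pᵢ: 0.5053, 0.5100, 0.3671, 0.4877, 0.3671; sum H = 2.2371 bits.
RT = a + bH = 295 + 135·2.2371 = 597.01 ms.

597 ms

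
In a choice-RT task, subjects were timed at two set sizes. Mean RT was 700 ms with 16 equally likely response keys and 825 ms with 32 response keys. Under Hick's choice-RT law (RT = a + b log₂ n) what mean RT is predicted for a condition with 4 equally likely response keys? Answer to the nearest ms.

450 ms

RT is linear in log₂ n, so two points fix the line:
  b = (825 − 700) / (log₂ 32 − log₂ 16) = 125 / (5 − 4) = 125 ms/bit
  a = 700 − 125 × 4 = 200 ms
Then RT(4) = 200 + 125 × log₂ 4 = 200 + 125 × 2 ≈ 450.000 ms.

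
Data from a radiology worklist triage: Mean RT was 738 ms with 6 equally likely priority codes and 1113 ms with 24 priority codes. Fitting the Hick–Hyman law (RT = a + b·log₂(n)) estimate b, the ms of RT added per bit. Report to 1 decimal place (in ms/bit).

187.5 ms/bit

Slope: b = (1113 − 738) / (log₂ 24 − log₂ 6) = 375/2.0000 = 187.500 ms/bit.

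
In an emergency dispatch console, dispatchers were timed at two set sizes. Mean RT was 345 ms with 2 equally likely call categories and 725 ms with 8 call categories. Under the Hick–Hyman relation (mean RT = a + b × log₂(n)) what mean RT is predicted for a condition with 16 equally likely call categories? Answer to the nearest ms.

Fit slope and intercept:
  b = (725 − 345) / (log₂ 8 − log₂ 2) = 380 / (3 − 1) = 190 ms/bit
  a = 345 − 190 × 1 = 155 ms
Then RT(16) = 155 + 190 × log₂ 16 = 155 + 190 × 4 ≈ 915.000 ms.

915 ms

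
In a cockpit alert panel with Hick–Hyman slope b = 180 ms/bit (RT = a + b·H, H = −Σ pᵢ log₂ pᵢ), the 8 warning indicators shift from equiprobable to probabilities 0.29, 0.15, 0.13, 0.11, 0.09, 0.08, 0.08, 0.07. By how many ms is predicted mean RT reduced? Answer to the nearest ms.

31 ms

Equiprobable entropy H₀ = log₂ 8 = 3.0000 bits.
Skewed entropy H = −Σ pᵢ log₂ pᵢ = 2.8256 bits.
ΔRT = b·(H₀ − H) = 180 × 0.1744 = 31.39 ms.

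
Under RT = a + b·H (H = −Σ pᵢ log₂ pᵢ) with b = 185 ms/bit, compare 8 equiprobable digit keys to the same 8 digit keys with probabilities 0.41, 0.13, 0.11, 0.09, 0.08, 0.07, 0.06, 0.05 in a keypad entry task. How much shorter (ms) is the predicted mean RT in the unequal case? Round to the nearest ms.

Equiprobable entropy H₀ = log₂ 8 = 3.0000 bits.
Skewed entropy H = −Σ pᵢ log₂ pᵢ = 2.5927 bits.
ΔRT = b·(H₀ − H) = 185 × 0.4073 = 75.36 ms.

75 ms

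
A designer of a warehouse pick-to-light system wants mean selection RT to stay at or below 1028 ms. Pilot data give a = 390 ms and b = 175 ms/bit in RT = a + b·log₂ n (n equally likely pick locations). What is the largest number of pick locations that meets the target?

Set 390 + 175·log₂ n ≤ 1028 → log₂ n ≤ (1028 − 390)/175 = 3.6457.
So n ≤ 2^3.6457 = 12.516; the largest integer n is 12.

12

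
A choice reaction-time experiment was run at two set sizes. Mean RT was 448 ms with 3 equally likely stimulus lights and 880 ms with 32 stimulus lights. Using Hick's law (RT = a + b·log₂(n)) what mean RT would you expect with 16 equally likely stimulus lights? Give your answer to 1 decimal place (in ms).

RT is linear in log₂ n, so two points fix the line:
  b = (880 − 448) / (log₂ 32 − log₂ 3) = 432 / (5 − 1.5850) = 126.499 ms/bit
  a = 448 − 126.499 × 1.5850 = 247.503 ms
Then RT(16) = 247.503 + 126.499 × log₂ 16 = 247.503 + 126.499 × 4 ≈ 753.501 ms.

753.5 ms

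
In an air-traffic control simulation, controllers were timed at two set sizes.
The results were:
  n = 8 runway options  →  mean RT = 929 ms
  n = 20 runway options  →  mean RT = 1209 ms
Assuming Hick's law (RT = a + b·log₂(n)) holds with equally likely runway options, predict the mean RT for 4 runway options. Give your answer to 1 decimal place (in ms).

717.2 ms

RT is linear in log₂ n, so two points fix the line:
  b = (1209 − 929) / (log₂ 20 − log₂ 8) = 280 / (4.3219 − 3) = 211.812 ms/bit
  a = 929 − 211.812 × 3 = 293.565 ms
Then RT(4) = 293.565 + 211.812 × log₂ 4 = 293.565 + 211.812 × 2 ≈ 717.188 ms.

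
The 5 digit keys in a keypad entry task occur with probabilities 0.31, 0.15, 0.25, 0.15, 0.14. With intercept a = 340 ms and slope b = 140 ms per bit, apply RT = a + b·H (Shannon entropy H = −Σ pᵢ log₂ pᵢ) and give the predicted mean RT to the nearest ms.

654 ms

H = 0.31·log₂(1/0.31) + 0.15·log₂(1/0.15) + 0.25·log₂(1/0.25) + 0.15·log₂(1/0.15) + 0.14·log₂(1/0.14) = 2.2420 bits.
RT = 340 + 140 × 2.2420 = 653.88 ms.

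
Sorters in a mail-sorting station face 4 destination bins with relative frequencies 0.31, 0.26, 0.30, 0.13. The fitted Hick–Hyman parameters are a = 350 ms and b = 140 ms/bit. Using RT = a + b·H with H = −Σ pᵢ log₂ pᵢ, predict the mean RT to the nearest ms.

Entropy contributions −pᵢ log₂ pᵢ: 0.5238, 0.5053, 0.5211, 0.3826; sum H = 1.9328 bits.
RT = a + bH = 350 + 140·1.9328 = 620.59 ms.

621 ms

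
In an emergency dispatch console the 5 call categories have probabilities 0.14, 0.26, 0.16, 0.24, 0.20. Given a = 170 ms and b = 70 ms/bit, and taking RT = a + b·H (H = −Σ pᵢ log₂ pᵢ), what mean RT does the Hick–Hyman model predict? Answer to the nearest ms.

330 ms

Entropy contributions −pᵢ log₂ pᵢ: 0.3971, 0.5053, 0.4230, 0.4941, 0.4644; sum H = 2.2839 bits.
RT = a + bH = 170 + 70·2.2839 = 329.88 ms.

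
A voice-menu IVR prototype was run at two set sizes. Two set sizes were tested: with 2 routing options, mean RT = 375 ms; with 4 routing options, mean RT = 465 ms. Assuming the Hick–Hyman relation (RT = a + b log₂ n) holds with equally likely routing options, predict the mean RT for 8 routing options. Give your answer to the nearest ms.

With log₂ n on the abscissa the relation is linear; from the two conditions:
  b = (465 − 375) / (log₂ 4 − log₂ 2) = 90 / (2 − 1) = 90 ms/bit
  a = 375 − 90 × 1 = 285 ms
Then RT(8) = 285 + 90 × log₂ 8 = 285 + 90 × 3 ≈ 555.000 ms.

555 ms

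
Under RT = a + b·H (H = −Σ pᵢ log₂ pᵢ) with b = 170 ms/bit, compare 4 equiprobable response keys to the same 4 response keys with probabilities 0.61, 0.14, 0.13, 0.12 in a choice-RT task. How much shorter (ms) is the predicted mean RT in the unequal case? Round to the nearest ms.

71 ms

The RT saving is b·ΔH. Equiprobable H₀ = log₂(4) = 2.0000 bits; with the given probabilities H = 1.5818 bits.
b·(H₀ − H) = 170 × (2.0000 − 1.5818) = 71.09 ms.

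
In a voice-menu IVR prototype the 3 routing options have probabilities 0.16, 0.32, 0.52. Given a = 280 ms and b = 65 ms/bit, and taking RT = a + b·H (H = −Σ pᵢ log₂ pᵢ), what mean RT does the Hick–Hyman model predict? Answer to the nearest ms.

374 ms

H = 0.16·log₂(1/0.16) + 0.32·log₂(1/0.32) + 0.52·log₂(1/0.52) = 1.4396 bits.
RT = 280 + 65 × 1.4396 = 373.58 ms.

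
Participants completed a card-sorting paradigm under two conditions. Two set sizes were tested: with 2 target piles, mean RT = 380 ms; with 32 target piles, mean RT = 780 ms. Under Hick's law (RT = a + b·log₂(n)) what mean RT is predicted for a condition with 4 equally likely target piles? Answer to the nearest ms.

Solve the two-equation system in a and b:
  b = (780 − 380) / (log₂ 32 − log₂ 2) = 400 / (5 − 1) = 100 ms/bit
  a = 380 − 100 × 1 = 280 ms
Then RT(4) = 280 + 100 × log₂ 4 = 280 + 100 × 2 ≈ 480.000 ms.

480 ms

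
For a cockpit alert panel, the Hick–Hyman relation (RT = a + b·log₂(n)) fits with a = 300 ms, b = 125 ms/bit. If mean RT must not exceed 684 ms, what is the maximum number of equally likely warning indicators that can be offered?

8

125·log₂ n ≤ 684 − 300 = 384, giving log₂ n ≤ 3.0720 and n ≤ 8.409. The largest whole number is 8.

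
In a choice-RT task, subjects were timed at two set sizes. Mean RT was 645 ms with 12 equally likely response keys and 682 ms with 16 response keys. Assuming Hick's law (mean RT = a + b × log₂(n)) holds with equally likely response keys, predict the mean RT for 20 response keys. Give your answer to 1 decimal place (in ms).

710.7 ms

With log₂ n on the abscissa the relation is linear; from the two conditions:
  b = (682 − 645) / (log₂ 16 − log₂ 12) = 37 / (4 − 3.5850) = 89.149 ms/bit
  a = 645 − 89.149 × 3.5850 = 325.406 ms
Then RT(20) = 325.406 + 89.149 × log₂ 20 = 325.406 + 89.149 × 4.3219 ≈ 710.699 ms.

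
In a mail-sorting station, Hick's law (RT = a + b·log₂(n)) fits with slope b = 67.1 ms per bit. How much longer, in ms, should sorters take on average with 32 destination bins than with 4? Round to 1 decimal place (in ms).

Only the slope matters, since a is common to both: ΔRT = b·log₂(n₂/n₁).
log₂(32) − log₂(4) = log₂(32/4) = log₂(8) = 3.
ΔRT = 67.1 × 3.0000 = 201.300 ms.

201.3 ms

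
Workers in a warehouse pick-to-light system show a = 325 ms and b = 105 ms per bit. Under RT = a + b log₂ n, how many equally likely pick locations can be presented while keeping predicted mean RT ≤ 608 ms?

6

Set 325 + 105·log₂ n ≤ 608 → log₂ n ≤ (608 − 325)/105 = 2.6952.
So n ≤ 2^2.6952 = 6.477; the largest integer n is 6.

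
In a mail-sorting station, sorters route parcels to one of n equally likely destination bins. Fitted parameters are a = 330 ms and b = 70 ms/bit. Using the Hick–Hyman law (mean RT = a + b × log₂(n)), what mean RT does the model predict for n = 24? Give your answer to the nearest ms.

log₂(24) = 4.5850 bits, so RT = 330 + 70 × 4.5850 ≈ 650.947 ms.

651 ms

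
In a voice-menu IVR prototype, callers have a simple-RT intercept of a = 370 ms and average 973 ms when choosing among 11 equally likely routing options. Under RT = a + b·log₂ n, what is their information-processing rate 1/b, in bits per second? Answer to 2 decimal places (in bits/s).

b = (973 − 370)/log₂ 11 = 603/3.4594 = 174.306 ms per bit = 0.17431 s/bit; the reciprocal is 5.737 bits/s.

5.74 bits/s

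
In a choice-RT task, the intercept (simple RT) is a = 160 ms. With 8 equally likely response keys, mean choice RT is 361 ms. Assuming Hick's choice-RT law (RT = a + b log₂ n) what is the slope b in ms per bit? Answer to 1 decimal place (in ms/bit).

67.0 ms/bit

b = (361 − 160) / log₂(8) = 201 / 3 = 67.000 ms/bit.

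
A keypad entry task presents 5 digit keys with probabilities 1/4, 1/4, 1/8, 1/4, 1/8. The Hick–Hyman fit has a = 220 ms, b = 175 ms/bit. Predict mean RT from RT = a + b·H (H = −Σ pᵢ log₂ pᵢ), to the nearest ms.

H = −Σ pᵢ log₂ pᵢ = 0.25·2 + 0.25·2 + 0.125·3 + 0.25·2 + 0.125·3 = 2.250 bits.
RT = 220 + 175 × 2.250 = 613.75 ms.

614 ms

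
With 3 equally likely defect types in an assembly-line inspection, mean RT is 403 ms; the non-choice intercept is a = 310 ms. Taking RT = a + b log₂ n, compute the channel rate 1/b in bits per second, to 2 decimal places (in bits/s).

17.04 bits/s

b = (403 − 310)/log₂ 3 = 93/1.5850 = 58.676 ms per bit = 0.05868 s/bit; the reciprocal is 17.043 bits/s.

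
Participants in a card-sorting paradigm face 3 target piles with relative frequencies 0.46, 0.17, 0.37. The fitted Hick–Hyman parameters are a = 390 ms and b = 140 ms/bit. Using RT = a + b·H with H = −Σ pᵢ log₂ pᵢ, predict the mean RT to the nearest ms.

H = 0.46·log₂(1/0.46) + 0.17·log₂(1/0.17) + 0.37·log₂(1/0.37) = 1.4807 bits.
RT = 390 + 140 × 1.4807 = 597.29 ms.

597 ms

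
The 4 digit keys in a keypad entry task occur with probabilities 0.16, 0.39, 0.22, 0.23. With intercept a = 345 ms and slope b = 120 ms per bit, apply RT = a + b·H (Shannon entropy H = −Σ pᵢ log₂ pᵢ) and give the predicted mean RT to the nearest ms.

576 ms

Entropy contributions −pᵢ log₂ pᵢ: 0.4230, 0.5298, 0.4806, 0.4877; sum H = 1.9211 bits.
RT = a + bH = 345 + 120·1.9211 = 575.53 ms.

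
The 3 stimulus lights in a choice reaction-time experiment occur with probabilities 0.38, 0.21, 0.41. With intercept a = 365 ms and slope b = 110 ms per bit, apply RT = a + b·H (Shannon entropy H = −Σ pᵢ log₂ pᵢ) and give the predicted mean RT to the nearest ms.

H = 0.38·log₂(1/0.38) + 0.21·log₂(1/0.21) + 0.41·log₂(1/0.41) = 1.5307 bits.
RT = 365 + 110 × 1.5307 = 533.37 ms.

533 ms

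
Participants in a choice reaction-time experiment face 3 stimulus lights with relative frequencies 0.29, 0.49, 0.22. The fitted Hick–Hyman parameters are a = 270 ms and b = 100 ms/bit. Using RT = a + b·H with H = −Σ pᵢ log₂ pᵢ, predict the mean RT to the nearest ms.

420 ms

H = 0.29·log₂(1/0.29) + 0.49·log₂(1/0.49) + 0.22·log₂(1/0.22) = 1.5028 bits.
RT = 270 + 100 × 1.5028 = 420.28 ms.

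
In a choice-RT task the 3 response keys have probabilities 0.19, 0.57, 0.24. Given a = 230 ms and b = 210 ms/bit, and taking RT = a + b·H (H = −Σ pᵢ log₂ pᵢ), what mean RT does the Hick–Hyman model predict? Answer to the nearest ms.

526 ms

H = 0.19·log₂(1/0.19) + 0.57·log₂(1/0.57) + 0.24·log₂(1/0.24) = 1.4116 bits.
RT = 230 + 210 × 1.4116 = 526.44 ms.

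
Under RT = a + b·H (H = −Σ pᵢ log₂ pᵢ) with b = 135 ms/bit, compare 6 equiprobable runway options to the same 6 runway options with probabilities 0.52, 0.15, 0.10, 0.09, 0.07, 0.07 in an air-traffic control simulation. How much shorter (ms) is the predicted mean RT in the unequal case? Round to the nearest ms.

The RT saving is b·ΔH. Equiprobable H₀ = log₂(6) = 2.5850 bits; with the given probabilities H = 2.0831 bits.
b·(H₀ − H) = 135 × (2.5850 − 2.0831) = 67.75 ms.

68 ms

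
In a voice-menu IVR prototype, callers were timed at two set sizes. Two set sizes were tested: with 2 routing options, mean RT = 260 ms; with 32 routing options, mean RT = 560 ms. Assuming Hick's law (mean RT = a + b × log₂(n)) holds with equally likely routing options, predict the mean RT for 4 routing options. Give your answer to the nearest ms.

Solve the two-equation system in a and b:
  b = (560 − 260) / (log₂ 32 − log₂ 2) = 300 / (5 − 1) = 75 ms/bit
  a = 260 − 75 × 1 = 185 ms
Then RT(4) = 185 + 75 × log₂ 4 = 185 + 75 × 2 ≈ 335.000 ms.

335 ms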